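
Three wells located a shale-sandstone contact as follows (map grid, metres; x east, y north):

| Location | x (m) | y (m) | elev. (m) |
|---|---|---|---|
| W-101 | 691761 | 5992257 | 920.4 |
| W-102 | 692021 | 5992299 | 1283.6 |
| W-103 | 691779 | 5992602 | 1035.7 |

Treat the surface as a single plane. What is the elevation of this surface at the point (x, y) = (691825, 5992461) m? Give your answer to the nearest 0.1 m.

1060.8 m

Two edge vectors: W-101→W-102 = (260, 42, 363.2), W-101→W-103 = (18, 345, 115.3).
Normal n = (W-101→W-102) × (W-101→W-103) = (-120461.4, -23440.4, 88944).
So ∂z/∂x = −n_x/n_z = 1.354351052 and ∂z/∂y = −n_y/n_z = 0.263541105.
Intercept c from W-101: 920.4 − 936887.24 − 1579206.03 = −2515172.87.
At (691825, 5992461): z = 936973.9 + 1579259.8 − 2515172.87 = 1060.8 m.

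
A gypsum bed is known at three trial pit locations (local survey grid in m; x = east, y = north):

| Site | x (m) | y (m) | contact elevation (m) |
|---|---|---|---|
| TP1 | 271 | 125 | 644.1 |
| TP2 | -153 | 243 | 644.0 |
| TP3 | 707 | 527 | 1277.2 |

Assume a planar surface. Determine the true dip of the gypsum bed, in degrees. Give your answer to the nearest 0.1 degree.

Two edge vectors: TP1→TP2 = (-424, 118, -0.1), TP1→TP3 = (436, 402, 633.1).
Normal n = (TP1→TP2) × (TP1→TP3) = (74746, 268390.8, -221896).
So ∂z/∂x = −n_x/n_z = 0.33685 and ∂z/∂y = −n_y/n_z = 1.20953.
Gradient magnitude |∇z| = √(a² + b²) = √(0.11347 + 1.46297) = 1.25556.
True dip = arctan(1.25556) = 51.5°, dipping toward SSW (azimuth ≈ 196°).

51.5°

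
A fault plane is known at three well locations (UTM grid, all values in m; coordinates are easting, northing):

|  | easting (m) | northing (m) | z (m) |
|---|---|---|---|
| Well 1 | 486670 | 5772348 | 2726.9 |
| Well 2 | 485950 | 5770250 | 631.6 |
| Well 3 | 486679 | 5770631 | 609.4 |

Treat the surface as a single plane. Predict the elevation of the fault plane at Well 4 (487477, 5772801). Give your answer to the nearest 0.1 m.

Let the plane be z = a·easting + b·northing + c.
Well 2−Well 1: −720a − 2098b = −2095.3;  Well 3−Well 1: 9a − 1717b = −2117.5.
Solving gives a = −0.673149622, b = 1.229727230.
Then c = 2726.9 − a·486670 − b·5772348 = −6768084.89.
At (487477, 5772801): z = −328145.0 + 7098970.6 − 6768084.89 = 2740.7 m.

2740.7 m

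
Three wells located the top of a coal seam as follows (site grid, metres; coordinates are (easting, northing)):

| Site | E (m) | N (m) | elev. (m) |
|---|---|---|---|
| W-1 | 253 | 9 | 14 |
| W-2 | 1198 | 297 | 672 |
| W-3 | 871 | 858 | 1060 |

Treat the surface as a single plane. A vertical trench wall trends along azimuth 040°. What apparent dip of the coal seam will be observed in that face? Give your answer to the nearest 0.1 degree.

44.4°

Two edge vectors: W-1→W-2 = (945, 288, 658), W-1→W-3 = (618, 849, 1046).
Normal n = (W-1→W-2) × (W-1→W-3) = (-257394, -581826, 624321).
So ∂z/∂E = −n_x/n_z = 0.41228 and ∂z/∂N = −n_y/n_z = 0.93193.
Unit vector along 040° is (sin 40°, cos 40°) = (0.6428, 0.7660).
Slope in that direction = a·(0.6428) + b·(0.7660) = 0.97891.
Apparent dip = arctan|0.97891| = 44.4° (true dip is 45.5°, so apparent ≤ true as expected).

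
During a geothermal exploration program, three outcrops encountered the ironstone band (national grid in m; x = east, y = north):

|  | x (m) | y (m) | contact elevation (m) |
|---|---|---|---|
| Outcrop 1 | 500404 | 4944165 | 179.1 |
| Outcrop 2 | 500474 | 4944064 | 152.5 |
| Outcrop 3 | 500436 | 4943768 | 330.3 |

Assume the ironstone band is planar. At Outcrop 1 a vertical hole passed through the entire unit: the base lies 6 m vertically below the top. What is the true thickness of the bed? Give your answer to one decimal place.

Let the plane be z = a·x + b·y + c.
Outcrop 2−Outcrop 1: 70a − 101b = −26.6;  Outcrop 3−Outcrop 1: 32a − 397b = 151.2.
Solving gives a = −1.05185, b = −0.46564.
|∇z| = √(a²+b²) = 1.15031, so dip δ = arctan(1.15031) = 49.00°.
True thickness = vertical thickness × cos δ = 6 × cos 49.00° = 3.9 m.

3.9 m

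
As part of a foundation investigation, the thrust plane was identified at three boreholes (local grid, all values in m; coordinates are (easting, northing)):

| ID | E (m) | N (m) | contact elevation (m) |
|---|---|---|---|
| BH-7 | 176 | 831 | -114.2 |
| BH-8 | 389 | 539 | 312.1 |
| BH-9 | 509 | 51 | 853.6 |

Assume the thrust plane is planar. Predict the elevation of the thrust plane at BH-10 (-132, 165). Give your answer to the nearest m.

Two edge vectors: BH-7→BH-8 = (213, -292, 426.3), BH-7→BH-9 = (333, -780, 967.8).
Normal n = (BH-7→BH-8) × (BH-7→BH-9) = (49916.4, -64183.5, -68904).
So ∂z/∂E = −n_x/n_z = 0.72443 and ∂z/∂N = −n_y/n_z = −0.93149.
Intercept c from BH-7: -114.2 − 127.50 + 774.07 = 532.37.
At (-132, 165): z = −95.6 − 153.7 + 532.37 = 283.0 m.

283 m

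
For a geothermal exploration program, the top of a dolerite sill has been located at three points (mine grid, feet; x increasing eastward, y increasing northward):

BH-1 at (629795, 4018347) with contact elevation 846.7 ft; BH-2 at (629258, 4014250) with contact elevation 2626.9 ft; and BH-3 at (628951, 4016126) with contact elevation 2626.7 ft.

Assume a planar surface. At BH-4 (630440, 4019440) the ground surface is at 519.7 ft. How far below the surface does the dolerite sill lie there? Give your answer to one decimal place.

Two edge vectors: BH-1→BH-2 = (-537, -4097, 1780.2), BH-1→BH-3 = (-844, -2221, 1780).
Normal n = (BH-1→BH-2) × (BH-1→BH-3) = (-3338835.8, -546628.8, -2265191).
So ∂z/∂x = −n_x/n_z = −1.473975395 and ∂z/∂y = −n_y/n_z = −0.241316869.
Intercept c from BH-1: 846.7 + 928302.33 + 969694.92 = 1898843.95.
At (630440, 4019440): z_contact = −929253.05 − 969958.68 + 1898843.95 = -367.77 ft.
Depth below ground = 519.7 − (-367.77) = 887.5 ft.

887.5 ft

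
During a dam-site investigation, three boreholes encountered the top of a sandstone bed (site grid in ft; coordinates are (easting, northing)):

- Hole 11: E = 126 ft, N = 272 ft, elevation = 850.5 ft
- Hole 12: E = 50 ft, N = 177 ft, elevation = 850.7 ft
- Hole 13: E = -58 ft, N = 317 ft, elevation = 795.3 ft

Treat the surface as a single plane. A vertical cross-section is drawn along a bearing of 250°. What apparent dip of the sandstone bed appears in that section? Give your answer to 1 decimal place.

9.4°

Two edge vectors: Hole 11→Hole 12 = (-76, -95, 0.2), Hole 11→Hole 13 = (-184, 45, -55.2).
Normal n = (Hole 11→Hole 12) × (Hole 11→Hole 13) = (5235, -4232, -20900).
So ∂z/∂E = −n_x/n_z = 0.25048 and ∂z/∂N = −n_y/n_z = −0.20249.
Unit vector along 250° is (sin 250°, cos 250°) = (-0.9397, -0.3420).
Slope in that direction = a·(-0.9397) + b·(-0.3420) = −0.16612.
Apparent dip = arctan|0.16612| = 9.4° (true dip is 17.9°, so apparent ≤ true as expected).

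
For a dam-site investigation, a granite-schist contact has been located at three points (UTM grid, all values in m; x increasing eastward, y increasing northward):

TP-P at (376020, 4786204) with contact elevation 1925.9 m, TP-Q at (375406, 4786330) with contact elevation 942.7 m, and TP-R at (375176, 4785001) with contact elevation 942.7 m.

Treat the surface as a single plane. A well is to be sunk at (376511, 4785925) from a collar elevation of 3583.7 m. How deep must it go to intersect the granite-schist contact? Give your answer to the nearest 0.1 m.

823.9 m

Two edge vectors: TP-P→TP-Q = (-614, 126, -983.2), TP-P→TP-R = (-844, -1203, -983.2).
Normal n = (TP-P→TP-Q) × (TP-P→TP-R) = (-1306672.8, 226136, 844986).
So ∂z/∂x = −n_x/n_z = 1.546383964 and ∂z/∂y = −n_y/n_z = −0.267621002.
Intercept c from TP-P: 1925.9 − 581471.30 + 1280888.71 = 701343.31.
At (376511, 4785925): z_contact = 582230.57 − 1280814.04 + 701343.31 = 2759.84 m.
Depth below ground = 3583.7 − 2759.84 = 823.9 m.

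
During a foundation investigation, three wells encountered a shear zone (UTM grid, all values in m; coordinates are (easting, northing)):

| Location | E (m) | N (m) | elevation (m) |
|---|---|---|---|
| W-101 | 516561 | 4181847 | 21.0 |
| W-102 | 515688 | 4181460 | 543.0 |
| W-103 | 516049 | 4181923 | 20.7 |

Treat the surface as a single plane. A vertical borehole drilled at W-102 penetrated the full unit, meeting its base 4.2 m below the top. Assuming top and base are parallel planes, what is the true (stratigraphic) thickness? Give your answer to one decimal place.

2.9 m

Two edge vectors: W-101→W-102 = (-873, -387, 522), W-101→W-103 = (-512, 76, -0.3).
Normal n = (W-101→W-102) × (W-101→W-103) = (-39555.9, -267525.9, -264492).
So ∂z/∂E = −n_x/n_z = −0.14955 and ∂z/∂N = −n_y/n_z = −1.01147.
|∇z| = √(a²+b²) = 1.02247, so dip δ = arctan(1.02247) = 45.64°.
True thickness = vertical thickness × cos δ = 4.2 × cos 45.64° = 2.9 m.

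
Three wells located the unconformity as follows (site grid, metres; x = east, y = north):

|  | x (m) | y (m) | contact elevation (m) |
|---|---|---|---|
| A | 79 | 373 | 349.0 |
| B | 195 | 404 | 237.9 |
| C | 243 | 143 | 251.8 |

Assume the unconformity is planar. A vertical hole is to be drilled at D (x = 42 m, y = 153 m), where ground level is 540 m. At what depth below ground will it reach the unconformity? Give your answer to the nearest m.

Two edge vectors: A→B = (116, 31, -111.1), A→C = (164, -230, -97.2).
Normal n = (A→B) × (A→C) = (-28566.2, -6945.2, -31764).
So ∂z/∂x = −n_x/n_z = −0.89933 and ∂z/∂y = −n_y/n_z = −0.21865.
Intercept c from A: 349 + 71.05 + 81.56 = 501.60.
At (42, 153): z_contact = −37.8 − 33.5 + 501.60 = 430.4 m.
Depth below ground = 540 − 430.4 = 110 m.

110 m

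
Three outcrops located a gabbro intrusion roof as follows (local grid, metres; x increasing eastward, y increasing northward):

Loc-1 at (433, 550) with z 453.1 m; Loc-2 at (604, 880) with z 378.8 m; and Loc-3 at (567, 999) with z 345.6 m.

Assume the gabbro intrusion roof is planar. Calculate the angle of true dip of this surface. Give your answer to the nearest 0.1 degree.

Let the plane be z = a·x + b·y + c.
Loc-2−Loc-1: 171a + 330b = −74.3;  Loc-3−Loc-1: 134a + 449b = −107.5.
Solving gives a = 0.06494, b = −0.25880.
Gradient magnitude |∇z| = √(a² + b²) = √(0.00422 + 0.06698) = 0.26682.
True dip = arctan(0.26682) = 14.9°, dipping toward NNW (azimuth ≈ 346°).

14.9°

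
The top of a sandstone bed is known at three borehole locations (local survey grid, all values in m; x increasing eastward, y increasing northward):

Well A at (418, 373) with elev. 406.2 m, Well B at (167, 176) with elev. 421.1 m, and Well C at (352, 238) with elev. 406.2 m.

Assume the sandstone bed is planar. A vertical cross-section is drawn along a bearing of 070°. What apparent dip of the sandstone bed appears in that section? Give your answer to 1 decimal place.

4.3°

Let the plane be z = a·x + b·y + c.
Well B−Well A: −251a − 197b = 14.9;  Well C−Well A: −66a − 135b = 0.
Solving gives a = −0.09632, b = 0.04709.
Unit vector along 070° is (sin 70°, cos 70°) = (0.9397, 0.3420).
Slope in that direction = a·(0.9397) + b·(0.3420) = −0.07441.
Apparent dip = arctan|0.07441| = 4.3° (true dip is 6.1°, so apparent ≤ true as expected).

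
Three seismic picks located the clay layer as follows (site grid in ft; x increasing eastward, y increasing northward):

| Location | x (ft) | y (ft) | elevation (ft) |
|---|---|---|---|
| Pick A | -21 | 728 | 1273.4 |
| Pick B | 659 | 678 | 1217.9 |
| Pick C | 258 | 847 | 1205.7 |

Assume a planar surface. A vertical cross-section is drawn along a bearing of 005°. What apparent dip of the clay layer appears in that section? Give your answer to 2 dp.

18.26°

Let the plane be z = a·x + b·y + c.
Pick B−Pick A: 680a − 50b = −55.5;  Pick C−Pick A: 279a + 119b = −67.7.
Solving gives a = −0.10530, b = −0.32204.
Unit vector along 005° is (sin 5°, cos 5°) = (0.0872, 0.9962).
Slope in that direction = a·(0.0872) + b·(0.9962) = −0.32999.
Apparent dip = arctan|0.32999| = 18.26° (true dip is 18.7°, so apparent ≤ true as expected).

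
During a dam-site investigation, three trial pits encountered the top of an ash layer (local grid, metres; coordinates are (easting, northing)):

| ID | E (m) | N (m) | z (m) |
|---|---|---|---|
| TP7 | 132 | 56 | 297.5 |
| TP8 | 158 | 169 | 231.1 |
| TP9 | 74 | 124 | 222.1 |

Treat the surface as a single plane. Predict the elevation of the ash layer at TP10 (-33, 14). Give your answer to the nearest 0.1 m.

Let the plane be z = a·E + b·N + c.
TP8−TP7: 26a + 113b = −66.4;  TP9−TP7: −58a + 68b = −75.4.
Solving gives a = 0.48125, b = −0.69834.
Then c = 297.5 − a·132 − b·56 = 273.08.
At (-33, 14): z = −15.9 − 9.8 + 273.08 = 247.4 m.

247.4 m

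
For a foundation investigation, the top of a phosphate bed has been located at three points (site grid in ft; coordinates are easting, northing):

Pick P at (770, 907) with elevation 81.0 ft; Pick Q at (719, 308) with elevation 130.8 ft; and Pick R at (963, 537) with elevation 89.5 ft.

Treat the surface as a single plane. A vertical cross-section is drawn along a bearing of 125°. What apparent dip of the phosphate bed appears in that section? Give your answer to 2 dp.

Let the plane be z = a·easting + b·northing + c.
Pick Q−Pick P: −51a − 599b = 49.8;  Pick R−Pick P: 193a − 370b = 8.5.
Solving gives a = −0.09916, b = −0.07470.
Unit vector along 125° is (sin 125°, cos 125°) = (0.8192, -0.5736).
Slope in that direction = a·(0.8192) + b·(-0.5736) = −0.03838.
Apparent dip = arctan|0.03838| = 2.20° (true dip is 7.1°, so apparent ≤ true as expected).

2.20°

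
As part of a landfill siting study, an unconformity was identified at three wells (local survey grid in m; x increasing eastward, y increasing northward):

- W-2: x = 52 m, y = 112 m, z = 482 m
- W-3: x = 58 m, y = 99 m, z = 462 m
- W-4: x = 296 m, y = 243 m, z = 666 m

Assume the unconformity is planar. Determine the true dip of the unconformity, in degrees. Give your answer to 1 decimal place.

Two edge vectors: W-2→W-3 = (6, -13, -20), W-2→W-4 = (244, 131, 184).
Normal n = (W-2→W-3) × (W-2→W-4) = (228, -5984, 3958).
So ∂z/∂x = −n_x/n_z = −0.05760 and ∂z/∂y = −n_y/n_z = 1.51187.
Gradient magnitude |∇z| = √(a² + b²) = √(0.00332 + 2.28577) = 1.51297.
True dip = arctan(1.51297) = 56.5°, dipping toward S (azimuth ≈ 178°).

56.5°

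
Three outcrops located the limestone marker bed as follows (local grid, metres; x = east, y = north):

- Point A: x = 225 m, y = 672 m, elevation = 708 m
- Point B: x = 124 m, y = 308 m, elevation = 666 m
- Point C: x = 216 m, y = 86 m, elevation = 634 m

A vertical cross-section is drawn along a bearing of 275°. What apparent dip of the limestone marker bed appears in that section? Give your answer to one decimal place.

Let the plane be z = a·x + b·y + c.
Point B−Point A: −101a − 364b = −42;  Point C−Point A: −9a − 586b = −74.
Solving gives a = −0.04157, b = 0.12692.
Unit vector along 275° is (sin 275°, cos 275°) = (-0.9962, 0.0872).
Slope in that direction = a·(-0.9962) + b·(0.0872) = 0.05247.
Apparent dip = arctan|0.05247| = 3.0° (true dip is 7.6°, so apparent ≤ true as expected).

3.0°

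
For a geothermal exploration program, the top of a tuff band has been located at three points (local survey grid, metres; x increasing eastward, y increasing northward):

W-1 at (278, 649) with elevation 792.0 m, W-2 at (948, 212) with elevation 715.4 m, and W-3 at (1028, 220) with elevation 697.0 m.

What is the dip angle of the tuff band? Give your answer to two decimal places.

14.79°

Let the plane be z = a·x + b·y + c.
W-2−W-1: 670a − 437b = −76.6;  W-3−W-1: 750a − 429b = −95.
Solving gives a = −0.21462, b = −0.15377.
Gradient magnitude |∇z| = √(a² + b²) = √(0.04606 + 0.02365) = 0.26402.
True dip = arctan(0.26402) = 14.79°, dipping toward NE (azimuth ≈ 054°).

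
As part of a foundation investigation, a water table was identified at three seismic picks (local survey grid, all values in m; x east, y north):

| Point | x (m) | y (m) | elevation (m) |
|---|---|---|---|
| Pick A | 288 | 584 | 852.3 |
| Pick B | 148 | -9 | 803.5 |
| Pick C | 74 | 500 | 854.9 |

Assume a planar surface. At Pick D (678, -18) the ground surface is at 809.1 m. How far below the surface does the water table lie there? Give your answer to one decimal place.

32.4 m

Two edge vectors: Pick A→Pick B = (-140, -593, -48.8), Pick A→Pick C = (-214, -84, 2.6).
Normal n = (Pick A→Pick B) × (Pick A→Pick C) = (-5641, 10807.2, -115142).
So ∂z/∂x = −n_x/n_z = −0.04899 and ∂z/∂y = −n_y/n_z = 0.09386.
Intercept c from Pick A: 852.3 + 14.11 − 54.81 = 811.60.
At (678, -18): z_contact = −33.22 − 1.69 + 811.60 = 776.69 m.
Depth below ground = 809.1 − 776.69 = 32.4 m.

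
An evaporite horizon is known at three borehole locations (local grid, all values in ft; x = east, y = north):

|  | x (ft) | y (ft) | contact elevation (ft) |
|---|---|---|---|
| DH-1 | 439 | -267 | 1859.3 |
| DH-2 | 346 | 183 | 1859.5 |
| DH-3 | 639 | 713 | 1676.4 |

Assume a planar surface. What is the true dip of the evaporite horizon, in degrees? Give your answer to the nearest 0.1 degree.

24.9°

Two edge vectors: DH-1→DH-2 = (-93, 450, 0.2), DH-1→DH-3 = (200, 980, -182.9).
Normal n = (DH-1→DH-2) × (DH-1→DH-3) = (-82501, -16969.7, -181140).
So ∂z/∂x = −n_x/n_z = −0.45545 and ∂z/∂y = −n_y/n_z = −0.09368.
Gradient magnitude |∇z| = √(a² + b²) = √(0.20744 + 0.00878) = 0.46499.
True dip = arctan(0.46499) = 24.9°, dipping toward ENE (azimuth ≈ 078°).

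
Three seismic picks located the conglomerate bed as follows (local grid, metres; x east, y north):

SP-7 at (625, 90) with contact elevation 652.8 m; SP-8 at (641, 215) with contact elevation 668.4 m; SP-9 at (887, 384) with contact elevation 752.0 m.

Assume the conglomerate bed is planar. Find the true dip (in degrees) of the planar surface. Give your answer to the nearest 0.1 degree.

16.3°

Two edge vectors: SP-7→SP-8 = (16, 125, 15.6), SP-7→SP-9 = (262, 294, 99.2).
Normal n = (SP-7→SP-8) × (SP-7→SP-9) = (7813.6, 2500, -28046).
So ∂z/∂x = −n_x/n_z = 0.27860 and ∂z/∂y = −n_y/n_z = 0.08914.
Gradient magnitude |∇z| = √(a² + b²) = √(0.07762 + 0.00795) = 0.29251.
True dip = arctan(0.29251) = 16.3°, dipping toward WSW (azimuth ≈ 252°).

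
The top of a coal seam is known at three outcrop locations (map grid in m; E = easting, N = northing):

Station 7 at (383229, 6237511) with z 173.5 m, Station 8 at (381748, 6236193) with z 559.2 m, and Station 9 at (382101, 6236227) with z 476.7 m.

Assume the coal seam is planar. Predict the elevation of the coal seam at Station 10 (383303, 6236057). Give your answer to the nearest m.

Two edge vectors: Station 7→Station 8 = (-1481, -1318, 385.7), Station 7→Station 9 = (-1128, -1284, 303.2).
Normal n = (Station 7→Station 8) × (Station 7→Station 9) = (95621.2, 13969.6, 414900).
So ∂z/∂E = −n_x/n_z = −0.23046806 and ∂z/∂N = −n_y/n_z = −0.03366980.
Intercept c from Station 7: 173.5 + 88322.05 + 210015.75 = 298511.29.
At (383303, 6236057): z = −88339.1 − 209966.8 + 298511.29 = 205.4 m.

205 m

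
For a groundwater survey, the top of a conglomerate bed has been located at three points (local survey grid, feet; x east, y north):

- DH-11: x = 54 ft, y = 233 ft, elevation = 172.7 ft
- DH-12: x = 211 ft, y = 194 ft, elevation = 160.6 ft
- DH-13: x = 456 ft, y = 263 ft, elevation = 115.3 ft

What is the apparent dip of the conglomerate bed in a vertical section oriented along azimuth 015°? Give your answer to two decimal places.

12.93°

Let the plane be z = a·x + b·y + c.
DH-12−DH-11: 157a − 39b = −12.1;  DH-13−DH-11: 402a + 30b = −57.4.
Solving gives a = −0.12760, b = −0.20343.
Unit vector along 015° is (sin 15°, cos 15°) = (0.2588, 0.9659).
Slope in that direction = a·(0.2588) + b·(0.9659) = −0.22953.
Apparent dip = arctan|0.22953| = 12.93° (true dip is 13.5°, so apparent ≤ true as expected).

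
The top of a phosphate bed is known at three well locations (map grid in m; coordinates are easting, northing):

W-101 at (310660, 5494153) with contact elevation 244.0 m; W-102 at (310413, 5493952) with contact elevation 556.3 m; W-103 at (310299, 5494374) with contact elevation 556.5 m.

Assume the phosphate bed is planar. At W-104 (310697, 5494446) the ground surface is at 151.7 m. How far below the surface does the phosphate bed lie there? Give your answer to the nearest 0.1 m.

Let the plane be z = a·easting + b·northing + c.
W-102−W-101: −247a − 201b = 312.3;  W-103−W-101: −361a + 221b = 312.5.
Solving gives a = −1.036829522, b = −0.279617454.
Then c = 244 − a·310660 − b·5494153 = 1858606.53.
At (310697, 5494446): z_contact = −322139.82 − 1536343.00 + 1858606.53 = 123.71 m.
Depth below ground = 151.7 − 123.71 = 28.0 m.

28.0 m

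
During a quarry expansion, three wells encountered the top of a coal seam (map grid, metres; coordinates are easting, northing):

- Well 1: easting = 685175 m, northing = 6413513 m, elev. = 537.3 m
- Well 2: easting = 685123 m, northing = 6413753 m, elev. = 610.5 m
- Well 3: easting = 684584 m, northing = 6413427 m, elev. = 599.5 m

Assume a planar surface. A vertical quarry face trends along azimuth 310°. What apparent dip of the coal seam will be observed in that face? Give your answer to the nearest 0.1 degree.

16.0°

Two edge vectors: Well 1→Well 2 = (-52, 240, 73.2), Well 1→Well 3 = (-591, -86, 62.2).
Normal n = (Well 1→Well 2) × (Well 1→Well 3) = (21223.2, -40026.8, 146312).
So ∂z/∂easting = −n_x/n_z = −0.14505 and ∂z/∂northing = −n_y/n_z = 0.27357.
Unit vector along 310° is (sin 310°, cos 310°) = (-0.7660, 0.6428).
Slope in that direction = a·(-0.7660) + b·(0.6428) = 0.28697.
Apparent dip = arctan|0.28697| = 16.0° (true dip is 17.2°, so apparent ≤ true as expected).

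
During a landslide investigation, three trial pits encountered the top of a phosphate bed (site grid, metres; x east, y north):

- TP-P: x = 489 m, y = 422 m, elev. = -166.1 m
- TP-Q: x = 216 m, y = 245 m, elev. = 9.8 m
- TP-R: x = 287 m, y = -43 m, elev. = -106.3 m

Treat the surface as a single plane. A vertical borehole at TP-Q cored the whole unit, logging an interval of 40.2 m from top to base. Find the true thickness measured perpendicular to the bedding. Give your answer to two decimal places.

Two edge vectors: TP-P→TP-Q = (-273, -177, 175.9), TP-P→TP-R = (-202, -465, 59.8).
Normal n = (TP-P→TP-Q) × (TP-P→TP-R) = (71208.9, -19206.4, 91191).
So ∂z/∂x = −n_x/n_z = −0.78088 and ∂z/∂y = −n_y/n_z = 0.21062.
|∇z| = √(a²+b²) = 0.80878, so dip δ = arctan(0.80878) = 38.97°.
True thickness = vertical thickness × cos δ = 40.2 × cos 38.97° = 31.26 m.

31.26 m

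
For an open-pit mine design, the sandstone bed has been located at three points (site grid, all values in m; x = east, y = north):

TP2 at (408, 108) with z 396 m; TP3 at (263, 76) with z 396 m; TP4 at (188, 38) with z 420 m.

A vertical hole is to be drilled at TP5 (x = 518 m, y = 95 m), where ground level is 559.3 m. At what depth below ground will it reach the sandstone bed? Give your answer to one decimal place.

Two edge vectors: TP2→TP3 = (-145, -32, 0), TP2→TP4 = (-220, -70, 24).
Normal n = (TP2→TP3) × (TP2→TP4) = (-768, 3480, 3110).
So ∂z/∂x = −n_x/n_z = 0.24695 and ∂z/∂y = −n_y/n_z = −1.11897.
Intercept c from TP2: 396 − 100.75 + 120.85 = 416.10.
At (518, 95): z_contact = 127.92 − 106.30 + 416.10 = 437.71 m.
Depth below ground = 559.3 − 437.71 = 121.6 m.

121.6 m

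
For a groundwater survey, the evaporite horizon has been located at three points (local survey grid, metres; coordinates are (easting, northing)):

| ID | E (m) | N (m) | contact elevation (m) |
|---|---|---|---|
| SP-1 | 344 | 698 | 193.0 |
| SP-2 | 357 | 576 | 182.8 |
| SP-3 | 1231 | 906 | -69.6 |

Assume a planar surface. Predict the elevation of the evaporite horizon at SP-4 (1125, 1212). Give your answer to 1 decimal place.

Let the plane be z = a·E + b·N + c.
SP-2−SP-1: 13a − 122b = −10.2;  SP-3−SP-1: 887a + 208b = −262.6.
Solving gives a = −0.307964, b = 0.050791.
Then c = 193 − a·344 − b·698 = 263.49.
At (1125, 1212): z = −346.5 + 61.6 + 263.49 = -21.4 m.

-21.4 m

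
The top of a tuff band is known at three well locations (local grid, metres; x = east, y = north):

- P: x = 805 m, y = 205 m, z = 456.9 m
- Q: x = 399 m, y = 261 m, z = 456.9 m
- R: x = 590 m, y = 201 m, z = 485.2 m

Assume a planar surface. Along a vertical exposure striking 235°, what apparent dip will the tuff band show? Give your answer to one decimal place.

30.0°

Let the plane be z = a·x + b·y + c.
Q−P: −406a + 56b = 0;  R−P: −215a − 4b = 28.3.
Solving gives a = −0.11598, b = −0.84088.
Unit vector along 235° is (sin 235°, cos 235°) = (-0.8192, -0.5736).
Slope in that direction = a·(-0.8192) + b·(-0.5736) = 0.57732.
Apparent dip = arctan|0.57732| = 30.0° (true dip is 40.3°, so apparent ≤ true as expected).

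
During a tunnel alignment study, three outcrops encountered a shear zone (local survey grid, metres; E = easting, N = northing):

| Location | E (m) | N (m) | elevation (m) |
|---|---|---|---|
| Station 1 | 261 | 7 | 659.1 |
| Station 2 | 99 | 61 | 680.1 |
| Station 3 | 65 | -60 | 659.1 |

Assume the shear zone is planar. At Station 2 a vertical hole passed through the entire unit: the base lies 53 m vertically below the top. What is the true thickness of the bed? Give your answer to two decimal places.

Let the plane be z = a·E + b·N + c.
Station 2−Station 1: −162a + 54b = 21;  Station 3−Station 1: −196a − 67b = 0.
Solving gives a = −0.06563, b = 0.19200.
|∇z| = √(a²+b²) = 0.20290, so dip δ = arctan(0.20290) = 11.47°.
True thickness = vertical thickness × cos δ = 53 × cos 11.47° = 51.94 m.

51.94 m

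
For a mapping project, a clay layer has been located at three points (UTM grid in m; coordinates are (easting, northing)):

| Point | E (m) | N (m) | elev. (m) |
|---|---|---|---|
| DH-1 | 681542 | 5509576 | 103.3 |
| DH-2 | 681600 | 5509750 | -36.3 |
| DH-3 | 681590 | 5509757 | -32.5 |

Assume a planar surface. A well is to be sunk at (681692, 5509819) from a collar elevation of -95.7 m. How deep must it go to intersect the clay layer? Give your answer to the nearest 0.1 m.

Two edge vectors: DH-1→DH-2 = (58, 174, -139.6), DH-1→DH-3 = (48, 181, -135.8).
Normal n = (DH-1→DH-2) × (DH-1→DH-3) = (1638.4, 1175.6, 2146).
So ∂z/∂E = −n_x/n_z = −0.763466915 and ∂z/∂N = −n_y/n_z = −0.547809879.
Intercept c from DH-1: 103.3 + 520334.77 + 3018200.16 = 3538638.23.
At (681692, 5509819): z_contact = −520449.29 − 3018333.28 + 3538638.23 = -144.34 m.
Depth below ground = -95.7 − (-144.34) = 48.6 m.

48.6 m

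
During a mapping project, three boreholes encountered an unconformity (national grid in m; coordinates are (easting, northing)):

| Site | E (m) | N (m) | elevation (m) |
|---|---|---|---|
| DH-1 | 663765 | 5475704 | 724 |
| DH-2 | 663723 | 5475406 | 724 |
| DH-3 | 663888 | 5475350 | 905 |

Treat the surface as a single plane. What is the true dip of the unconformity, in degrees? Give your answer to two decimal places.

Let the plane be z = a·E + b·N + c.
DH-2−DH-1: −42a − 298b = 0;  DH-3−DH-1: 123a − 354b = 181.
Solving gives a = 1.04689, b = −0.14755.
Gradient magnitude |∇z| = √(a² + b²) = √(1.09598 + 0.02177) = 1.05724.
True dip = arctan(1.05724) = 46.59°, dipping toward W (azimuth ≈ 278°).

46.59°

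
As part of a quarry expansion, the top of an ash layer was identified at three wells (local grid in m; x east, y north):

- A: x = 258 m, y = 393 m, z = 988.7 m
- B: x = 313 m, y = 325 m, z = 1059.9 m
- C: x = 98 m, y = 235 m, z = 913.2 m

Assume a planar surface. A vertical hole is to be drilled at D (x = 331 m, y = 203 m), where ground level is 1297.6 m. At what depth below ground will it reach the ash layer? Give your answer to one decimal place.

177.5 m

Let the plane be z = a·x + b·y + c.
B−A: 55a − 68b = 71.2;  C−A: −160a − 158b = −75.5.
Solving gives a = 0.83718, b = −0.36993.
Then c = 988.7 − a·258 − b·393 = 918.09.
At (331, 203): z_contact = 277.11 − 75.10 + 918.09 = 1120.10 m.
Depth below ground = 1297.6 − 1120.10 = 177.5 m.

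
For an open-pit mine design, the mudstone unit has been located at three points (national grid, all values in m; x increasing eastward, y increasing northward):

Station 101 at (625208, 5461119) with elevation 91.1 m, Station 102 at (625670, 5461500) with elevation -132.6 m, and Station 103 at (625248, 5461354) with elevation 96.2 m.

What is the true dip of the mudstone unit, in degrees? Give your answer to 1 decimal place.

Let the plane be z = a·x + b·y + c.
Station 102−Station 101: 462a + 381b = −223.7;  Station 103−Station 101: 40a + 235b = 5.1.
Solving gives a = −0.58408, b = 0.12112.
Gradient magnitude |∇z| = √(a² + b²) = √(0.34115 + 0.01467) = 0.59651.
True dip = arctan(0.59651) = 30.8°, dipping toward ESE (azimuth ≈ 102°).

30.8°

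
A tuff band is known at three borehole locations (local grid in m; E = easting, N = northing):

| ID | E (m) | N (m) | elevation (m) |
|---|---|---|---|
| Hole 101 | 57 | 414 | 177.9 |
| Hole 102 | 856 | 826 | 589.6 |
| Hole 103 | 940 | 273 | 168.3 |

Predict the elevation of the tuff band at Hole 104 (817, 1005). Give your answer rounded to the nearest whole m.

725 m

Two edge vectors: Hole 101→Hole 102 = (799, 412, 411.7), Hole 101→Hole 103 = (883, -141, -9.6).
Normal n = (Hole 101→Hole 102) × (Hole 101→Hole 103) = (54094.5, 371201.5, -476455).
So ∂z/∂E = −n_x/n_z = 0.11354 and ∂z/∂N = −n_y/n_z = 0.77909.
Intercept c from Hole 101: 177.9 − 6.47 − 322.54 = −151.11.
At (817, 1005): z = 92.8 + 783.0 − 151.11 = 724.6 m.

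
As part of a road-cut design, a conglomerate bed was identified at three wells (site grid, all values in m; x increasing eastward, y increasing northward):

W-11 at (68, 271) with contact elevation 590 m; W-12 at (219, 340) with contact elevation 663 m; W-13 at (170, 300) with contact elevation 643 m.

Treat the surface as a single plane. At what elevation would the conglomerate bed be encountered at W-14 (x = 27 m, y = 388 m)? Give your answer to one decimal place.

541.7 m

Two edge vectors: W-11→W-12 = (151, 69, 73), W-11→W-13 = (102, 29, 53).
Normal n = (W-11→W-12) × (W-11→W-13) = (1540, -557, -2659).
So ∂z/∂x = −n_x/n_z = 0.57917 and ∂z/∂y = −n_y/n_z = −0.20948.
Intercept c from W-11: 590 − 39.38 + 56.77 = 607.39.
At (27, 388): z = 15.6 − 81.3 + 607.39 = 541.7 m.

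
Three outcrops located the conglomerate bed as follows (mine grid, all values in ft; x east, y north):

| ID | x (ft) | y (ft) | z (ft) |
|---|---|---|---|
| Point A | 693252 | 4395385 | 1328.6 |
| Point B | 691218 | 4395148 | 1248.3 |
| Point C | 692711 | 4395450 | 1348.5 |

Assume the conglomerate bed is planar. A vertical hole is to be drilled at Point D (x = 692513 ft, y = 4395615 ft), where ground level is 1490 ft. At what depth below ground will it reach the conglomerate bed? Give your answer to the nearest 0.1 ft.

Let the plane be z = a·x + b·y + c.
Point B−Point A: −2034a − 237b = −80.3;  Point C−Point A: −541a + 65b = 19.9.
Solving gives a = 0.001932211, b = 0.322235790.
Then c = 1328.6 − a·693252 − b·4395385 = −1416361.27.
At (692513, 4395615): z_contact = 1338.08 + 1416424.47 − 1416361.27 = 1401.29 ft.
Depth below ground = 1490 − 1401.29 = 88.7 ft.

88.7 ft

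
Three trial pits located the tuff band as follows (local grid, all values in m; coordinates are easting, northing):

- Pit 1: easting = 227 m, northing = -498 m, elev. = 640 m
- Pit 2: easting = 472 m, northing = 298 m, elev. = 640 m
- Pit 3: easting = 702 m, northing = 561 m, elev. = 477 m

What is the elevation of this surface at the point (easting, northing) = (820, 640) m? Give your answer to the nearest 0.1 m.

374.5 m

Let the plane be z = a·easting + b·northing + c.
Pit 2−Pit 1: 245a + 796b = 0;  Pit 3−Pit 1: 475a + 1059b = −163.
Solving gives a = −1.09358, b = 0.33659.
Then c = 640 − a·227 − b·-498 = 1055.87.
At (820, 640): z = −896.7 + 215.4 + 1055.87 = 374.5 m.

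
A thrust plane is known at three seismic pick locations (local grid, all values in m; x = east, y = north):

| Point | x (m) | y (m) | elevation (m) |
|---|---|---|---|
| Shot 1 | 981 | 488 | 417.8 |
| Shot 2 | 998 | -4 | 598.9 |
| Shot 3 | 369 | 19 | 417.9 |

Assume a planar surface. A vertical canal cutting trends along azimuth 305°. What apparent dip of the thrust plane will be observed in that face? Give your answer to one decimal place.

Let the plane be z = a·x + b·y + c.
Shot 2−Shot 1: 17a − 492b = 181.1;  Shot 3−Shot 1: −612a − 469b = 0.1.
Solving gives a = 0.27465, b = −0.35860.
Unit vector along 305° is (sin 305°, cos 305°) = (-0.8192, 0.5736).
Slope in that direction = a·(-0.8192) + b·(0.5736) = −0.43066.
Apparent dip = arctan|0.43066| = 23.3° (true dip is 24.3°, so apparent ≤ true as expected).

23.3°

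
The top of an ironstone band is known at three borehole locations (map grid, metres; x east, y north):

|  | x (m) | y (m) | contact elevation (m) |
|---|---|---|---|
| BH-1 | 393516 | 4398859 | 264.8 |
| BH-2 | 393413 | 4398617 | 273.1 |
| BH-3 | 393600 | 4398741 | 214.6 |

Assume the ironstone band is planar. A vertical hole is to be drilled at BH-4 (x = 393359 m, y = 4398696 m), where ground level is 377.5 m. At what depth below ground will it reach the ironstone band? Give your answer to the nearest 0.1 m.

71.7 m

Let the plane be z = a·x + b·y + c.
BH-2−BH-1: −103a − 242b = 8.3;  BH-3−BH-1: 84a − 118b = −50.2.
Solving gives a = −0.404156148, b = 0.137719352.
Then c = 264.8 − a·393516 − b·4398859 = −446501.30.
At (393359, 4398696): z_contact = −158978.46 + 605785.56 − 446501.30 = 305.80 m.
Depth below ground = 377.5 − 305.80 = 71.7 m.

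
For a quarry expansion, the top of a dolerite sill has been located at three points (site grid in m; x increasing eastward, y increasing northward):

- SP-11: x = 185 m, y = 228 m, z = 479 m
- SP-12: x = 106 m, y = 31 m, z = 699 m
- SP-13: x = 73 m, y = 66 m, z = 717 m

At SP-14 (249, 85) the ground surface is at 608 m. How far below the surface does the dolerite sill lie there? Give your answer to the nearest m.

Two edge vectors: SP-11→SP-12 = (-79, -197, 220), SP-11→SP-13 = (-112, -162, 238).
Normal n = (SP-11→SP-12) × (SP-11→SP-13) = (-11246, -5838, -9266).
So ∂z/∂x = −n_x/n_z = −1.21368 and ∂z/∂y = −n_y/n_z = −0.63005.
Intercept c from SP-11: 479 + 224.53 + 143.65 = 847.18.
At (249, 85): z_contact = −302.2 − 53.6 + 847.18 = 491.4 m.
Depth below ground = 608 − 491.4 = 117 m.

117 m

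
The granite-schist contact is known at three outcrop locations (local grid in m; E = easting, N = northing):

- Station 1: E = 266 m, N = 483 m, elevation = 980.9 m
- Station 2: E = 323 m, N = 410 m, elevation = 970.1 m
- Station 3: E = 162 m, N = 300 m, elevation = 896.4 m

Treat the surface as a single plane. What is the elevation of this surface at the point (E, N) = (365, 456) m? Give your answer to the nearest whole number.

Two edge vectors: Station 1→Station 2 = (57, -73, -10.8), Station 1→Station 3 = (-104, -183, -84.5).
Normal n = (Station 1→Station 2) × (Station 1→Station 3) = (4192.1, 5939.7, -18023).
So ∂z/∂E = −n_x/n_z = 0.23260 and ∂z/∂N = −n_y/n_z = 0.32956.
Intercept c from Station 1: 980.9 − 61.87 − 159.18 = 759.85.
At (365, 456): z = 84.9 + 150.3 + 759.85 = 995.0 m.

995 m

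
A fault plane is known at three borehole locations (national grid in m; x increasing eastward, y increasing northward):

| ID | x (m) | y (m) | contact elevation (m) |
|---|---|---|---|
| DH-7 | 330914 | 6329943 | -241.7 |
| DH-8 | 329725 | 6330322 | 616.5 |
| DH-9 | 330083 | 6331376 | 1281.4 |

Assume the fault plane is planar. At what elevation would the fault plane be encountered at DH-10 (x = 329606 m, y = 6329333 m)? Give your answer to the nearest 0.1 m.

Two edge vectors: DH-7→DH-8 = (-1189, 379, 858.2), DH-7→DH-9 = (-831, 1433, 1523.1).
Normal n = (DH-7→DH-8) × (DH-7→DH-9) = (-652545.7, 1097801.7, -1388888).
So ∂z/∂x = −n_x/n_z = −0.469833205 and ∂z/∂y = −n_y/n_z = 0.790417730.
Intercept c from DH-7: -241.7 + 155474.39 − 5003299.18 = −4848066.49.
At (329606, 6329333): z = −154859.8 + 5002817.0 − 4848066.49 = -109.3 m.

-109.3 m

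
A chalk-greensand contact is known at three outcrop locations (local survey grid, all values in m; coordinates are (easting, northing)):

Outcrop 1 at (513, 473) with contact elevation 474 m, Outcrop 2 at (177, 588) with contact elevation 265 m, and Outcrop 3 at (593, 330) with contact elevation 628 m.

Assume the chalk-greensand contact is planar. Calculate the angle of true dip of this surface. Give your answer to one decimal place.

43.7°

Two edge vectors: Outcrop 1→Outcrop 2 = (-336, 115, -209), Outcrop 1→Outcrop 3 = (80, -143, 154).
Normal n = (Outcrop 1→Outcrop 2) × (Outcrop 1→Outcrop 3) = (-12177, 35024, 38848).
So ∂z/∂E = −n_x/n_z = 0.31345 and ∂z/∂N = −n_y/n_z = −0.90157.
Gradient magnitude |∇z| = √(a² + b²) = √(0.09825 + 0.81282) = 0.95450.
True dip = arctan(0.95450) = 43.7°, dipping toward NNW (azimuth ≈ 341°).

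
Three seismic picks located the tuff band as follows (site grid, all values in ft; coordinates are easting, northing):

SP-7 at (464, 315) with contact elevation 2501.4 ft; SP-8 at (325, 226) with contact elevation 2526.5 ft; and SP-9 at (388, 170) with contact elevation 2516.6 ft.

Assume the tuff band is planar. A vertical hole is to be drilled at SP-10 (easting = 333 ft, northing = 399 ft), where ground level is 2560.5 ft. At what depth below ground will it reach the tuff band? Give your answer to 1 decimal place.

Let the plane be z = a·easting + b·northing + c.
SP-8−SP-7: −139a − 89b = 25.1;  SP-9−SP-7: −76a − 145b = 15.2.
Solving gives a = −0.17076, b = −0.01532.
Then c = 2501.4 − a·464 − b·315 = 2585.46.
At (333, 399): z_contact = −56.86 − 6.11 + 2585.46 = 2522.48 ft.
Depth below ground = 2560.5 − 2522.48 = 38.0 ft.

38.0 ft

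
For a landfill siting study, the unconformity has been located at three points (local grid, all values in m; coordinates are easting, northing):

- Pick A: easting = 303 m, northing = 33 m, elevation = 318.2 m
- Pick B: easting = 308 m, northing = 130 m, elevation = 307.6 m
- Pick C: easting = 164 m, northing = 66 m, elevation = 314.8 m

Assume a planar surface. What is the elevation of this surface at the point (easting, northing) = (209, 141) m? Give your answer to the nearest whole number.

Let the plane be z = a·easting + b·northing + c.
Pick B−Pick A: 5a + 97b = −10.6;  Pick C−Pick A: −139a + 33b = −3.4.
Solving gives a = −0.00147, b = −0.10920.
Then c = 318.2 − a·303 − b·33 = 322.25.
At (209, 141): z = −0.3 − 15.4 + 322.25 = 306.5 m.

307 m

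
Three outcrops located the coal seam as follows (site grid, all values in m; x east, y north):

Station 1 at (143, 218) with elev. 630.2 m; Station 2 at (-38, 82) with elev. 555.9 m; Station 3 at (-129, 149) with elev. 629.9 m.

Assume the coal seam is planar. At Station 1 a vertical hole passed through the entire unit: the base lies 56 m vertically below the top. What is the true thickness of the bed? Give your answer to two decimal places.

42.70 m

Let the plane be z = a·x + b·y + c.
Station 2−Station 1: −181a − 136b = −74.3;  Station 3−Station 1: −272a − 69b = −0.3.
Solving gives a = −0.20756, b = 0.82256.
|∇z| = √(a²+b²) = 0.84835, so dip δ = arctan(0.84835) = 40.31°.
True thickness = vertical thickness × cos δ = 56 × cos 40.31° = 42.70 m.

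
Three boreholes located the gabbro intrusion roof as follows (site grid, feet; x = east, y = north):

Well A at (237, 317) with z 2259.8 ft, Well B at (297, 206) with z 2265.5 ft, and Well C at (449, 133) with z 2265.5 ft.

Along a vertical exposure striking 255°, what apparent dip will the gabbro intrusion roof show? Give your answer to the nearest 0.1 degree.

2.9°

Let the plane be z = a·x + b·y + c.
Well B−Well A: 60a − 111b = 5.7;  Well C−Well A: 212a − 184b = 5.7.
Solving gives a = −0.03331, b = −0.06936.
Unit vector along 255° is (sin 255°, cos 255°) = (-0.9659, -0.2588).
Slope in that direction = a·(-0.9659) + b·(-0.2588) = 0.05013.
Apparent dip = arctan|0.05013| = 2.9° (true dip is 4.4°, so apparent ≤ true as expected).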